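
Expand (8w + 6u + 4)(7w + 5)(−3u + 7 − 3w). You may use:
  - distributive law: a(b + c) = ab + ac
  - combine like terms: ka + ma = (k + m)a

−294uw^2 + 188w^2 − 168w^3 + 416w − 126u^2w − 90u^2 + 150u + 140

(8w + 6u + 4)(7w + 5)(−3u + 7 − 3w)
= (56w^2 + 40w + 42uw + 30u + 28w + 20)(−3u + 7 − 3w)    [distributive law]
= (56w^2 + 68w + 42uw + 30u + 20)(−3u + 7 − 3w)    [combine like terms]
= −168uw^2 + 392w^2 − 168w^3 − 204uw + 476w − 204w^2 − 126u^2w + 294uw − 126uw^2 − 90u^2 + 210u − 90uw − 60u + 140 − 60w    [distributive law]
= −294uw^2 + 188w^2 − 168w^3 + 416w − 126u^2w − 90u^2 + 150u + 140    [combine like terms]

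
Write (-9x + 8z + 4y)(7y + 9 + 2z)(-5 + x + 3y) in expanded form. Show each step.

(-9x + 8z + 4y)(7y + 9 + 2z)(-5 + x + 3y)
= (-63xy - 81x - 18xz + 56yz + 72z + 16z^2 + 28y^2 + 36y + 8yz)(-5 + x + 3y)    [distributive law]
= (-63xy - 81x - 18xz + 64yz + 72z + 16z^2 + 28y^2 + 36y)(-5 + x + 3y)    [combine like terms]
= 315xy - 63x^2y - 189xy^2 + 405x - 81x^2 - 243xy + 90xz - 18x^2z - 54xyz - 320yz + 64xyz + 192y^2z - 360z + 72xz + 216yz - 80z^2 + 16xz^2 + 48yz^2 - 140y^2 + 28xy^2 + 84y^3 - 180y + 36xy + 108y^2    [distributive law]
= 108xy - 63x^2y - 161xy^2 + 405x - 81x^2 + 162xz - 18x^2z + 10xyz - 104yz + 192y^2z - 360z - 80z^2 + 16xz^2 + 48yz^2 - 32y^2 + 84y^3 - 180y    [combine like terms]

108xy - 63x^2y - 161xy^2 + 405x - 81x^2 + 162xz - 18x^2z + 10xyz - 104yz + 192y^2z - 360z - 80z^2 + 16xz^2 + 48yz^2 - 32y^2 + 84y^3 - 180y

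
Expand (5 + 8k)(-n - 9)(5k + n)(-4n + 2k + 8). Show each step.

314kn^2 + 926k^2n + 34kn + 20n^3 + 140n^2 - 3330k^2 - 1800k - 360n + 144k^2n^2 - 80k^3n + 32kn^3 - 720k^3

(5 + 8k)(-n - 9)(5k + n)(-4n + 2k + 8)
= (-5n - 45 - 8kn - 72k)(5k + n)(-4n + 2k + 8)    [distributive law]
= (-25kn - 5n^2 - 225k - 45n - 40k^2n - 8kn^2 - 360k^2 - 72kn)(-4n + 2k + 8)    [distributive law]
= (-97kn - 5n^2 - 225k - 45n - 40k^2n - 8kn^2 - 360k^2)(-4n + 2k + 8)    [combine like terms]
= 388kn^2 - 194k^2n - 776kn + 20n^3 - 10kn^2 - 40n^2 + 900kn - 450k^2 - 1800k + 180n^2 - 90kn - 360n + 160k^2n^2 - 80k^3n - 320k^2n + 32kn^3 - 16k^2n^2 - 64kn^2 + 1440k^2n - 720k^3 - 2880k^2    [distributive law]
= 314kn^2 + 926k^2n + 34kn + 20n^3 + 140n^2 - 3330k^2 - 1800k - 360n + 144k^2n^2 - 80k^3n + 32kn^3 - 720k^3    [combine like terms]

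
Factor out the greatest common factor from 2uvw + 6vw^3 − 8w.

2uvw + 6vw^3 − 8w
= 2(uvw + 3vw^3 − 4w)    [factor out 2]
= 2w(uv + 3vw^2 − 4)    [factor out w]

2w(uv + 3vw^2 − 4)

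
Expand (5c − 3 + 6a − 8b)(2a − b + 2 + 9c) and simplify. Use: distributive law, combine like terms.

64ac − 77bc − 17c + 45c^2 + 6a − 13b − 6 + 12a^2 − 22ab + 8b^2

(5c − 3 + 6a − 8b)(2a − b + 2 + 9c)
= 10ac − 5bc + 10c + 45c^2 − 6a + 3b − 6 − 27c + 12a^2 − 6ab + 12a + 54ac − 16ab + 8b^2 − 16b − 72bc    [distributive law]
= 64ac − 77bc − 17c + 45c^2 + 6a − 13b − 6 + 12a^2 − 22ab + 8b^2    [combine like terms]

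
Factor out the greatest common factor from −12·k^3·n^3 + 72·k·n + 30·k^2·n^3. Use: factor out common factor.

−12·k^3·n^3 + 72·k·n + 30·k^2·n^3
= 6(−2·k^3·n^3 + 12·k·n + 5·k^2·n^3)    [factor out 6]
= 6·k·n(−2·k^2·n^2 + 12 + 5·k·n^2)    [factor out k·n]

6·k·n(−2·k^2·n^2 + 12 + 5·k·n^2)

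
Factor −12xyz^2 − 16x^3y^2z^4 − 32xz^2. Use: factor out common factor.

4xz^2(−3y − 4x^2y^2z^2 − 8)

−12xyz^2 − 16x^3y^2z^4 − 32xz^2
= 4(−3xyz^2 − 4x^3y^2z^4 − 8xz^2)    [factor out 4]
= 4xz^2(−3y − 4x^2y^2z^2 − 8)    [factor out xz^2]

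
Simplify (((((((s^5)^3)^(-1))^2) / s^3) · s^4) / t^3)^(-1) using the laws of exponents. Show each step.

(((((((s^5)^3)^(-1))^2) / s^3) · s^4) / t^3)^(-1)
= (((((((s^5)^3)^(-1))^2) / s^3) · s^4)^(-1)) / ((t^3)^(-1))    [power of a quotient]
= (((((((s^5)^3)^(-1))^2) / s^3)^(-1)) · ((s^4)^(-1))) / ((t^3)^(-1))    [power of a product]
= (((((((s^5)^3)^(-1))^2)^(-1)) / ((s^3)^(-1))) · ((s^4)^(-1))) / ((t^3)^(-1))    [power of a quotient]
= ((((((s^5)^3)^(-1))^(-2)) / ((s^3)^(-1))) · ((s^4)^(-1))) / ((t^3)^(-1))    [power of a power]
= (((((s^5)^3)^2) / ((s^3)^(-1))) · ((s^4)^(-1))) / ((t^3)^(-1))    [power of a power]
= ((((s^5)^6) / ((s^3)^(-1))) · ((s^4)^(-1))) / ((t^3)^(-1))    [power of a power]
= ((s^30 / ((s^3)^(-1))) · ((s^4)^(-1))) / ((t^3)^(-1))    [power of a power]
= ((s^30 / s^(-3)) · ((s^4)^(-1))) / ((t^3)^(-1))    [power of a power]
= (s^33 · ((s^4)^(-1))) / ((t^3)^(-1))    [quotient of powers]
= (s^33 · s^(-4)) / ((t^3)^(-1))    [power of a power]
= s^29 / ((t^3)^(-1))    [product of powers]
= s^29 / t^(-3)    [power of a power]
= s^29·t^3    [quotient of powers]

s^29·t^3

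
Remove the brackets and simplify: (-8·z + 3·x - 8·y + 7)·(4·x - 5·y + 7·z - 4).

-11·x·z - 16·y·z - 56·z^2 + 81·z + 12·x^2 - 47·x·y + 16·x + 40·y^2 - 3·y - 28

(-8·z + 3·x - 8·y + 7)·(4·x - 5·y + 7·z - 4)
= -32·x·z + 40·y·z - 56·z^2 + 32·z + 12·x^2 - 15·x·y + 21·x·z - 12·x - 32·x·y + 40·y^2 - 56·y·z + 32·y + 28·x - 35·y + 49·z - 28    [distributive law]
= -11·x·z - 16·y·z - 56·z^2 + 81·z + 12·x^2 - 47·x·y + 16·x + 40·y^2 - 3·y - 28    [combine like terms]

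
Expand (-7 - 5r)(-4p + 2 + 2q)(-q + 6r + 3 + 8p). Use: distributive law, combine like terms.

(-7 - 5r)(-4p + 2 + 2q)(-q + 6r + 3 + 8p)
= (28p - 14 - 14q + 20pr - 10r - 10qr)(-q + 6r + 3 + 8p)    [distributive law]
= -28pq + 168pr + 84p + 224p^2 + 14q - 84r - 42 - 112p + 14q^2 - 84qr - 42q - 112pq - 20pqr + 120pr^2 + 60pr + 160p^2r + 10qr - 60r^2 - 30r - 80pr + 10q^2r - 60qr^2 - 30qr - 80pqr    [distributive law]
= -140pq + 148pr - 28p + 224p^2 - 28q - 114r - 42 + 14q^2 - 104qr - 100pqr + 120pr^2 + 160p^2r - 60r^2 + 10q^2r - 60qr^2    [combine like terms]

-140pq + 148pr - 28p + 224p^2 - 28q - 114r - 42 + 14q^2 - 104qr - 100pqr + 120pr^2 + 160p^2r - 60r^2 + 10q^2r - 60qr^2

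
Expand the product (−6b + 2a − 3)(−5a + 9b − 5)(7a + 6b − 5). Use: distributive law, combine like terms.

276a^2b − 90ab^2 − 189ab − 324b^3 + 288b^2 + 75b − 70a^3 + 85a^2 + 80a − 75

(−6b + 2a − 3)(−5a + 9b − 5)(7a + 6b − 5)
= (30ab − 54b^2 + 30b − 10a^2 + 18ab − 10a + 15a − 27b + 15)(7a + 6b − 5)    [distributive law]
= (48ab − 54b^2 + 3b − 10a^2 + 5a + 15)(7a + 6b − 5)    [combine like terms]
= 336a^2b + 288ab^2 − 240ab − 378ab^2 − 324b^3 + 270b^2 + 21ab + 18b^2 − 15b − 70a^3 − 60a^2b + 50a^2 + 35a^2 + 30ab − 25a + 105a + 90b − 75    [distributive law]
= 276a^2b − 90ab^2 − 189ab − 324b^3 + 288b^2 + 75b − 70a^3 + 85a^2 + 80a − 75    [combine like terms]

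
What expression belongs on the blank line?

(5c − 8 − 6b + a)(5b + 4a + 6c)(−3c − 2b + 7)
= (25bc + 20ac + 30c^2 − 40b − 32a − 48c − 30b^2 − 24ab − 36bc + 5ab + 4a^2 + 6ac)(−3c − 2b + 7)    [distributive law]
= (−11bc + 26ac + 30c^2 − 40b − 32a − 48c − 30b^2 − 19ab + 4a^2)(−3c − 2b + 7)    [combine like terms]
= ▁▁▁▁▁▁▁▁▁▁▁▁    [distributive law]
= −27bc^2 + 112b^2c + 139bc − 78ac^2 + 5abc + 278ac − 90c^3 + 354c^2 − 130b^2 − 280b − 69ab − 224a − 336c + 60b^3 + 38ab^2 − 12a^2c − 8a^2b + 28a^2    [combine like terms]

By distributive law:

33bc^2 + 22b^2c − 77bc − 78ac^2 − 52abc + 182ac − 90c^3 − 60bc^2 + 210c^2 + 120bc + 80b^2 − 280b + 96ac + 64ab − 224a + 144c^2 + 96bc − 336c + 90b^2c + 60b^3 − 210b^2 + 57abc + 38ab^2 − 133ab − 12a^2c − 8a^2b + 28a^2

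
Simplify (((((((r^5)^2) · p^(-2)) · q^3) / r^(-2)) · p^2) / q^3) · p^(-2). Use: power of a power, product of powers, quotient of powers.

p^(-2)r^12

(((((((r^5)^2) · p^(-2)) · q^3) / r^(-2)) · p^2) / q^3) · p^(-2)
= (((((r^10 · p^(-2)) · q^3) / r^(-2)) · p^2) / q^3) · p^(-2)    [power of a power]
= p^(-2)r^12    [quotient of powers; product of powers]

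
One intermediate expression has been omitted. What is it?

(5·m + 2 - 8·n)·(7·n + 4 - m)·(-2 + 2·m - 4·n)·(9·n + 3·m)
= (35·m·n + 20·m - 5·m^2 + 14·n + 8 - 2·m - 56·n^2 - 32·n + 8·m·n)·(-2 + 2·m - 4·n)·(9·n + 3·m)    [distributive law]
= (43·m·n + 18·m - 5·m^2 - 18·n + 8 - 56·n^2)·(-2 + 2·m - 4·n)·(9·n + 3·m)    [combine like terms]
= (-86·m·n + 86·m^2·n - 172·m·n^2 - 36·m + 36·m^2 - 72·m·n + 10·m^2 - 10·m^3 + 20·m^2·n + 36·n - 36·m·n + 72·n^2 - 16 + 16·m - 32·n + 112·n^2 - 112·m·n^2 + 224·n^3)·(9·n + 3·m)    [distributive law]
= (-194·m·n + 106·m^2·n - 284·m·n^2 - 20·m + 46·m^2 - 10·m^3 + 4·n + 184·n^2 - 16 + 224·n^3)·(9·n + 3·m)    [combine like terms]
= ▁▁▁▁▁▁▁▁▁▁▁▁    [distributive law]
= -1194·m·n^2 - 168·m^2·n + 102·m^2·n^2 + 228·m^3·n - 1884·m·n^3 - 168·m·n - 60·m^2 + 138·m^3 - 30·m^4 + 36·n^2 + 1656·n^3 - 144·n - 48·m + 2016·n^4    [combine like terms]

After distributive law, the bracketed line is:

-1746·m·n^2 - 582·m^2·n + 954·m^2·n^2 + 318·m^3·n - 2556·m·n^3 - 852·m^2·n^2 - 180·m·n - 60·m^2 + 414·m^2·n + 138·m^3 - 90·m^3·n - 30·m^4 + 36·n^2 + 12·m·n + 1656·n^3 + 552·m·n^2 - 144·n - 48·m + 2016·n^4 + 672·m·n^3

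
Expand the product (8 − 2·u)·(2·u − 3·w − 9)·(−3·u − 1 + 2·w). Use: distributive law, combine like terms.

(8 − 2·u)·(2·u − 3·w − 9)·(−3·u − 1 + 2·w)
= (16·u − 24·w − 72 − 4·u^2 + 6·u·w + 18·u)·(−3·u − 1 + 2·w)    [distributive law]
= (34·u − 24·w − 72 − 4·u^2 + 6·u·w)·(−3·u − 1 + 2·w)    [combine like terms]
= −102·u^2 − 34·u + 68·u·w + 72·u·w + 24·w − 48·w^2 + 216·u + 72 − 144·w + 12·u^3 + 4·u^2 − 8·u^2·w − 18·u^2·w − 6·u·w + 12·u·w^2    [distributive law]
= −98·u^2 + 182·u + 134·u·w − 120·w − 48·w^2 + 72 + 12·u^3 − 26·u^2·w + 12·u·w^2    [combine like terms]

−98·u^2 + 182·u + 134·u·w − 120·w − 48·w^2 + 72 + 12·u^3 − 26·u^2·w + 12·u·w^2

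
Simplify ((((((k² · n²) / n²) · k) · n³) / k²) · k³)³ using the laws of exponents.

((((((k² · n²) / n²) · k) · n³) / k²) · k³)³
= ((((((k² · n²) / n²) · k) · n³) / k²)³) · ((k³)³)    [power of a product]
= ((((((k² · n²) / n²) · k) · n³)³) / ((k²)³)) · ((k³)³)    [power of a quotient]
= ((((((k² · n²) / n²) · k)³) · ((n³)³)) / ((k²)³)) · ((k³)³)    [power of a product]
= ((((((k² · n²) / n²)³) · (k³)) · ((n³)³)) / ((k²)³)) · ((k³)³)    [power of a product]
= ((((((k² · n²)³) / ((n²)³)) · (k³)) · ((n³)³)) / ((k²)³)) · ((k³)³)    [power of a quotient]
= (((((((k²)³) · ((n²)³)) / ((n²)³)) · (k³)) · ((n³)³)) / ((k²)³)) · ((k³)³)    [power of a product]
= (((((k⁶ · ((n²)³)) / ((n²)³)) · (k³)) · ((n³)³)) / ((k²)³)) · ((k³)³)    [power of a power]
= (((((k⁶ · n⁶) / ((n²)³)) · (k³)) · ((n³)³)) / ((k²)³)) · ((k³)³)    [power of a power]
= (((((k⁶ · n⁶) / n⁶) · (k³)) · ((n³)³)) / ((k²)³)) · ((k³)³)    [power of a power]
= (((((k⁶ · n⁶) / n⁶) · k³) · n⁹) / ((k²)³)) · ((k³)³)    [power of a power]
= (((((k⁶ · n⁶) / n⁶) · k³) · n⁹) / k⁶) · ((k³)³)    [power of a power]
= (((((k⁶ · n⁶) / n⁶) · k³) · n⁹) / k⁶) · k⁹    [power of a power]
= k¹²·n⁹    [quotient of powers; product of powers]

k¹²·n⁹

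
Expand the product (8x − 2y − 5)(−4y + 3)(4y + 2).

(8x − 2y − 5)(−4y + 3)(4y + 2)
= (−32xy + 24x + 8y² − 6y + 20y − 15)(4y + 2)    [distributive law]
= (−32xy + 24x + 8y² + 14y − 15)(4y + 2)    [combine like terms]
= −128xy² − 64xy + 96xy + 48x + 32y³ + 16y² + 56y² + 28y − 60y − 30    [distributive law]
= −128xy² + 32xy + 48x + 32y³ + 72y² − 32y − 30    [combine like terms]

−128xy² + 32xy + 48x + 32y³ + 72y² − 32y − 30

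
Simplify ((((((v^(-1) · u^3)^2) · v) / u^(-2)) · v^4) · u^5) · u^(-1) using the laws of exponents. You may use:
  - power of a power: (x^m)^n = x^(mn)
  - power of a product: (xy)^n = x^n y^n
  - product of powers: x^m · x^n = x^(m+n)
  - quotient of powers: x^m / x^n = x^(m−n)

u^12v^3

((((((v^(-1) · u^3)^2) · v) / u^(-2)) · v^4) · u^5) · u^(-1)
= (((((((v^(-1))^2) · ((u^3)^2)) · v) / u^(-2)) · v^4) · u^5) · u^(-1)    [power of a product]
= (((((v^(-2) · ((u^3)^2)) · v) / u^(-2)) · v^4) · u^5) · u^(-1)    [power of a power]
= (((((v^(-2) · u^6) · v) / u^(-2)) · v^4) · u^5) · u^(-1)    [power of a power]
= u^12v^3    [quotient of powers; product of powers]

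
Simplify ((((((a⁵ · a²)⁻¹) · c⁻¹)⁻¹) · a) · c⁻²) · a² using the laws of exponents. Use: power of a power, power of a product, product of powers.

((((((a⁵ · a²)⁻¹) · c⁻¹)⁻¹) · a) · c⁻²) · a²
= ((((((a⁵ · a²)⁻¹)⁻¹) · ((c⁻¹)⁻¹)) · a) · c⁻²) · a²    [power of a product]
= (((((a⁵ · a²)¹) · ((c⁻¹)⁻¹)) · a) · c⁻²) · a²    [power of a power]
= ((((((a⁵)¹) · ((a²)¹)) · ((c⁻¹)⁻¹)) · a) · c⁻²) · a²    [power of a product]
= ((((a⁵ · ((a²)¹)) · ((c⁻¹)⁻¹)) · a) · c⁻²) · a²    [power of a power]
= ((((a⁵ · a²) · ((c⁻¹)⁻¹)) · a) · c⁻²) · a²    [power of a power]
= (((a⁷ · ((c⁻¹)⁻¹)) · a) · c⁻²) · a²    [product of powers]
= (((a⁷ · c) · a) · c⁻²) · a²    [power of a power]
= a¹⁰c⁻¹    [product of powers]

a¹⁰c⁻¹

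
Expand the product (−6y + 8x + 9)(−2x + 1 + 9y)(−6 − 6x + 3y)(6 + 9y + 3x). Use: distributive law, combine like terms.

−7119xy − 3753xy^2 − 4860x^2y − 3240x^2y^2 − 792x^3y + 4698xy^3 − 3024y − 513y^2 + 3969y^3 − 1458y^4 + 954x^2 + 1044x^3 + 288x^4 − 126x − 324

(−6y + 8x + 9)(−2x + 1 + 9y)(−6 − 6x + 3y)(6 + 9y + 3x)
= (12xy − 6y − 54y^2 − 16x^2 + 8x + 72xy − 18x + 9 + 81y)(−6 − 6x + 3y)(6 + 9y + 3x)    [distributive law]
= (84xy + 75y − 54y^2 − 16x^2 − 10x + 9)(−6 − 6x + 3y)(6 + 9y + 3x)    [combine like terms]
= (−504xy − 504x^2y + 252xy^2 − 450y − 450xy + 225y^2 + 324y^2 + 324xy^2 − 162y^3 + 96x^2 + 96x^3 − 48x^2y + 60x + 60x^2 − 30xy − 54 − 54x + 27y)(6 + 9y + 3x)    [distributive law]
= (−984xy − 552x^2y + 576xy^2 − 423y + 549y^2 − 162y^3 + 156x^2 + 96x^3 + 6x − 54)(6 + 9y + 3x)    [combine like terms]
= −5904xy − 8856xy^2 − 2952x^2y − 3312x^2y − 4968x^2y^2 − 1656x^3y + 3456xy^2 + 5184xy^3 + 1728x^2y^2 − 2538y − 3807y^2 − 1269xy + 3294y^2 + 4941y^3 + 1647xy^2 − 972y^3 − 1458y^4 − 486xy^3 + 936x^2 + 1404x^2y + 468x^3 + 576x^3 + 864x^3y + 288x^4 + 36x + 54xy + 18x^2 − 324 − 486y − 162x    [distributive law]
= −7119xy − 3753xy^2 − 4860x^2y − 3240x^2y^2 − 792x^3y + 4698xy^3 − 3024y − 513y^2 + 3969y^3 − 1458y^4 + 954x^2 + 1044x^3 + 288x^4 − 126x − 324    [combine like terms]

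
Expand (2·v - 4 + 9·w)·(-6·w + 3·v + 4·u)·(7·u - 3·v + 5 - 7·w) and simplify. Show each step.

(2·v - 4 + 9·w)·(-6·w + 3·v + 4·u)·(7·u - 3·v + 5 - 7·w)
= (-12·v·w + 6·v^2 + 8·u·v + 24·w - 12·v - 16·u - 54·w^2 + 27·v·w + 36·u·w)·(7·u - 3·v + 5 - 7·w)    [distributive law]
= (15·v·w + 6·v^2 + 8·u·v + 24·w - 12·v - 16·u - 54·w^2 + 36·u·w)·(7·u - 3·v + 5 - 7·w)    [combine like terms]
= 105·u·v·w - 45·v^2·w + 75·v·w - 105·v·w^2 + 42·u·v^2 - 18·v^3 + 30·v^2 - 42·v^2·w + 56·u^2·v - 24·u·v^2 + 40·u·v - 56·u·v·w + 168·u·w - 72·v·w + 120·w - 168·w^2 - 84·u·v + 36·v^2 - 60·v + 84·v·w - 112·u^2 + 48·u·v - 80·u + 112·u·w - 378·u·w^2 + 162·v·w^2 - 270·w^2 + 378·w^3 + 252·u^2·w - 108·u·v·w + 180·u·w - 252·u·w^2    [distributive law]
= -59·u·v·w - 87·v^2·w + 87·v·w + 57·v·w^2 + 18·u·v^2 - 18·v^3 + 66·v^2 + 56·u^2·v + 4·u·v + 460·u·w + 120·w - 438·w^2 - 60·v - 112·u^2 - 80·u - 630·u·w^2 + 378·w^3 + 252·u^2·w    [combine like terms]

-59·u·v·w - 87·v^2·w + 87·v·w + 57·v·w^2 + 18·u·v^2 - 18·v^3 + 66·v^2 + 56·u^2·v + 4·u·v + 460·u·w + 120·w - 438·w^2 - 60·v - 112·u^2 - 80·u - 630·u·w^2 + 378·w^3 + 252·u^2·w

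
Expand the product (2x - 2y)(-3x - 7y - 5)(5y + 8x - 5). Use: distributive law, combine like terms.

(2x - 2y)(-3x - 7y - 5)(5y + 8x - 5)
= (-6x^2 - 14xy - 10x + 6xy + 14y^2 + 10y)(5y + 8x - 5)    [distributive law]
= (-6x^2 - 8xy - 10x + 14y^2 + 10y)(5y + 8x - 5)    [combine like terms]
= -30x^2y - 48x^3 + 30x^2 - 40xy^2 - 64x^2y + 40xy - 50xy - 80x^2 + 50x + 70y^3 + 112xy^2 - 70y^2 + 50y^2 + 80xy - 50y    [distributive law]
= -94x^2y - 48x^3 - 50x^2 + 72xy^2 + 70xy + 50x + 70y^3 - 20y^2 - 50y    [combine like terms]

-94x^2y - 48x^3 - 50x^2 + 72xy^2 + 70xy + 50x + 70y^3 - 20y^2 - 50y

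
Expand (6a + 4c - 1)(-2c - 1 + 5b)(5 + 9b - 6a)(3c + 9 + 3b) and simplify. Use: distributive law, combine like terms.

288ac² - 540ac - 1818abc - 540abc² + 126ab²c + 216a²c² + 756a²c - 324a²bc - 324a + 1026ab + 2808ab² + 324a² - 1512a²b + 810ab³ - 540a²b² - 120c³ - 390c² - 522bc² - 216bc³ + 324b²c² + 144ac³ - 75c + 660bc + 1731b²c + 540b³c + 45 - 129b - 453b² - 135b³

(6a + 4c - 1)(-2c - 1 + 5b)(5 + 9b - 6a)(3c + 9 + 3b)
= (-12ac - 6a + 30ab - 8c² - 4c + 20bc + 2c + 1 - 5b)(5 + 9b - 6a)(3c + 9 + 3b)    [distributive law]
= (-12ac - 6a + 30ab - 8c² - 2c + 20bc + 1 - 5b)(5 + 9b - 6a)(3c + 9 + 3b)    [combine like terms]
= (-60ac - 108abc + 72a²c - 30a - 54ab + 36a² + 150ab + 270ab² - 180a²b - 40c² - 72bc² + 48ac² - 10c - 18bc + 12ac + 100bc + 180b²c - 120abc + 5 + 9b - 6a - 25b - 45b² + 30ab)(3c + 9 + 3b)    [distributive law]
= (-48ac - 228abc + 72a²c - 36a + 126ab + 36a² + 270ab² - 180a²b - 40c² - 72bc² + 48ac² - 10c + 82bc + 180b²c + 5 - 16b - 45b²)(3c + 9 + 3b)    [combine like terms]
= -144ac² - 432ac - 144abc - 684abc² - 2052abc - 684ab²c + 216a²c² + 648a²c + 216a²bc - 108ac - 324a - 108ab + 378abc + 1134ab + 378ab² + 108a²c + 324a² + 108a²b + 810ab²c + 2430ab² + 810ab³ - 540a²bc - 1620a²b - 540a²b² - 120c³ - 360c² - 120bc² - 216bc³ - 648bc² - 216b²c² + 144ac³ + 432ac² + 144abc² - 30c² - 90c - 30bc + 246bc² + 738bc + 246b²c + 540b²c² + 1620b²c + 540b³c + 15c + 45 + 15b - 48bc - 144b - 48b² - 135b²c - 405b² - 135b³    [distributive law]
= 288ac² - 540ac - 1818abc - 540abc² + 126ab²c + 216a²c² + 756a²c - 324a²bc - 324a + 1026ab + 2808ab² + 324a² - 1512a²b + 810ab³ - 540a²b² - 120c³ - 390c² - 522bc² - 216bc³ + 324b²c² + 144ac³ - 75c + 660bc + 1731b²c + 540b³c + 45 - 129b - 453b² - 135b³    [combine like terms]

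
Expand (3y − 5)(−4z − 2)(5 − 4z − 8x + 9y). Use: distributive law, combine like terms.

(3y − 5)(−4z − 2)(5 − 4z − 8x + 9y)
= (−12yz − 6y + 20z + 10)(5 − 4z − 8x + 9y)    [distributive law]
= −60yz + 48yz^2 + 96xyz − 108y^2z − 30y + 24yz + 48xy − 54y^2 + 100z − 80z^2 − 160xz + 180yz + 50 − 40z − 80x + 90y    [distributive law]
= 144yz + 48yz^2 + 96xyz − 108y^2z + 60y + 48xy − 54y^2 + 60z − 80z^2 − 160xz + 50 − 80x    [combine like terms]

144yz + 48yz^2 + 96xyz − 108y^2z + 60y + 48xy − 54y^2 + 60z − 80z^2 − 160xz + 50 − 80x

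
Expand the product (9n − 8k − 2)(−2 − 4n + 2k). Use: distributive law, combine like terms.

−10n − 36n² + 50kn + 12k − 16k² + 4

(9n − 8k − 2)(−2 − 4n + 2k)
= −18n − 36n² + 18kn + 16k + 32kn − 16k² + 4 + 8n − 4k    [distributive law]
= −10n − 36n² + 50kn + 12k − 16k² + 4    [combine like terms]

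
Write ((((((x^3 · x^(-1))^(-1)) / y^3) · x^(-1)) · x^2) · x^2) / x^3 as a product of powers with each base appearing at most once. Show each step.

x^(-2)·y^(-3)

((((((x^3 · x^(-1))^(-1)) / y^3) · x^(-1)) · x^2) · x^2) / x^3
= (((((((x^3)^(-1)) · ((x^(-1))^(-1))) / y^3) · x^(-1)) · x^2) · x^2) / x^3    [power of a product]
= (((((x^(-3) · ((x^(-1))^(-1))) / y^3) · x^(-1)) · x^2) · x^2) / x^3    [power of a power]
= (((((x^(-3) · x) / y^3) · x^(-1)) · x^2) · x^2) / x^3    [power of a power]
= ((((x^(-2) / y^3) · x^(-1)) · x^2) · x^2) / x^3    [product of powers]
= x^(-2)·y^(-3)    [quotient of powers; product of powers]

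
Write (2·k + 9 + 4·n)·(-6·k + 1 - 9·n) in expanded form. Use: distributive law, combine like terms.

-12·k^2 - 52·k - 42·k·n + 9 - 77·n - 36·n^2

(2·k + 9 + 4·n)·(-6·k + 1 - 9·n)
= -12·k^2 + 2·k - 18·k·n - 54·k + 9 - 81·n - 24·k·n + 4·n - 36·n^2    [distributive law]
= -12·k^2 - 52·k - 42·k·n + 9 - 77·n - 36·n^2    [combine like terms]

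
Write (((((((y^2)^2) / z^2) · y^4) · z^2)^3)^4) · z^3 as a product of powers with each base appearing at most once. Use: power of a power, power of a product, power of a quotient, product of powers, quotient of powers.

y^96z^3

(((((((y^2)^2) / z^2) · y^4) · z^2)^3)^4) · z^3
= ((((((y^2)^2) / z^2) · y^4) · z^2)^12) · z^3    [power of a power]
= ((((((y^2)^2) / z^2) · y^4)^12) · ((z^2)^12)) · z^3    [power of a product]
= ((((((y^2)^2) / z^2)^12) · ((y^4)^12)) · ((z^2)^12)) · z^3    [power of a product]
= ((((((y^2)^2)^12) / ((z^2)^12)) · ((y^4)^12)) · ((z^2)^12)) · z^3    [power of a quotient]
= (((((y^2)^24) / ((z^2)^12)) · ((y^4)^12)) · ((z^2)^12)) · z^3    [power of a power]
= (((y^48 / ((z^2)^12)) · ((y^4)^12)) · ((z^2)^12)) · z^3    [power of a power]
= (((y^48 / z^24) · ((y^4)^12)) · ((z^2)^12)) · z^3    [power of a power]
= (((y^48 / z^24) · y^48) · ((z^2)^12)) · z^3    [power of a power]
= (((y^48 / z^24) · y^48) · z^24) · z^3    [power of a power]
= y^96z^3    [quotient of powers; product of powers]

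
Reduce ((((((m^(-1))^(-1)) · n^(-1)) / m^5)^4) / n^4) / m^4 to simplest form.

m^(-20)n^(-8)

((((((m^(-1))^(-1)) · n^(-1)) / m^5)^4) / n^4) / m^4
= ((((((m^(-1))^(-1)) · n^(-1))^4) / ((m^5)^4)) / n^4) / m^4    [power of a quotient]
= ((((((m^(-1))^(-1))^4) · ((n^(-1))^4)) / ((m^5)^4)) / n^4) / m^4    [power of a product]
= (((((m^(-1))^(-4)) · ((n^(-1))^4)) / ((m^5)^4)) / n^4) / m^4    [power of a power]
= (((m^4 · ((n^(-1))^4)) / ((m^5)^4)) / n^4) / m^4    [power of a power]
= (((m^4 · n^(-4)) / ((m^5)^4)) / n^4) / m^4    [power of a power]
= (((m^4 · n^(-4)) / m^20) / n^4) / m^4    [power of a power]
= m^(-20)n^(-8)    [quotient of powers; product of powers]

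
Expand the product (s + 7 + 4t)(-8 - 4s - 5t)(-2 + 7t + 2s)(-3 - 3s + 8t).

-216s + 312s^2 + 1486st + 730s^2t - 904st^2 + 216s^3 + 146s^3t + s^2t^2 + 24s^4 - 1076st^3 - 336 + 1670t - 777t^2 - 3012t^3 - 1120t^4

(s + 7 + 4t)(-8 - 4s - 5t)(-2 + 7t + 2s)(-3 - 3s + 8t)
= (-8s - 4s^2 - 5st - 56 - 28s - 35t - 32t - 16st - 20t^2)(-2 + 7t + 2s)(-3 - 3s + 8t)    [distributive law]
= (-36s - 4s^2 - 21st - 56 - 67t - 20t^2)(-2 + 7t + 2s)(-3 - 3s + 8t)    [combine like terms]
= (72s - 252st - 72s^2 + 8s^2 - 28s^2t - 8s^3 + 42st - 147st^2 - 42s^2t + 112 - 392t - 112s + 134t - 469t^2 - 134st + 40t^2 - 140t^3 - 40st^2)(-3 - 3s + 8t)    [distributive law]
= (-40s - 344st - 64s^2 - 70s^2t - 8s^3 - 187st^2 + 112 - 258t - 429t^2 - 140t^3)(-3 - 3s + 8t)    [combine like terms]
= 120s + 120s^2 - 320st + 1032st + 1032s^2t - 2752st^2 + 192s^2 + 192s^3 - 512s^2t + 210s^2t + 210s^3t - 560s^2t^2 + 24s^3 + 24s^4 - 64s^3t + 561st^2 + 561s^2t^2 - 1496st^3 - 336 - 336s + 896t + 774t + 774st - 2064t^2 + 1287t^2 + 1287st^2 - 3432t^3 + 420t^3 + 420st^3 - 1120t^4    [distributive law]
= -216s + 312s^2 + 1486st + 730s^2t - 904st^2 + 216s^3 + 146s^3t + s^2t^2 + 24s^4 - 1076st^3 - 336 + 1670t - 777t^2 - 3012t^3 - 1120t^4    [combine like terms]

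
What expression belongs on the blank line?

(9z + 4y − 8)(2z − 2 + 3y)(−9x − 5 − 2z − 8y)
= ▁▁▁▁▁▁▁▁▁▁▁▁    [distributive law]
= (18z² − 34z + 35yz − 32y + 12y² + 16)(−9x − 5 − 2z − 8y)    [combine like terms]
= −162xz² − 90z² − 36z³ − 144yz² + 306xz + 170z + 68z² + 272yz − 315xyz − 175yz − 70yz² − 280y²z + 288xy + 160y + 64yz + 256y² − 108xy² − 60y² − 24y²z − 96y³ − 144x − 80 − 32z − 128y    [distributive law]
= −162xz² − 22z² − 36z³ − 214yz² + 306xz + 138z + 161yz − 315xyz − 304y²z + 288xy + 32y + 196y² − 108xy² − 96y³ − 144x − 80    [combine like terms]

Applying distributive law to the line above:

(18z² − 18z + 27yz + 8yz − 8y + 12y² − 16z + 16 − 24y)(−9x − 5 − 2z − 8y)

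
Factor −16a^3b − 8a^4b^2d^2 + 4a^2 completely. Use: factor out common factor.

−16a^3b − 8a^4b^2d^2 + 4a^2
= 4(−4a^3b − 2a^4b^2d^2 + a^2)    [factor out 4]
= 4a^2(−4ab − 2a^2b^2d^2 + 1)    [factor out a^2]

4a^2(−4ab − 2a^2b^2d^2 + 1)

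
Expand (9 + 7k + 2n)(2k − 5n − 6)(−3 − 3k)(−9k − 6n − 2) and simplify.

−2166k^2 − 3471kn − 1926k − 186k^3 − 2742k^2n − 1086n^2 − 1314n − 1914kn^2 − 324 + 378k^4 − 585k^3n − 828k^2n^2 − 180n^3 − 180kn^3

(9 + 7k + 2n)(2k − 5n − 6)(−3 − 3k)(−9k − 6n − 2)
= (18k − 45n − 54 + 14k^2 − 35kn − 42k + 4kn − 10n^2 − 12n)(−3 − 3k)(−9k − 6n − 2)    [distributive law]
= (−24k − 57n − 54 + 14k^2 − 31kn − 10n^2)(−3 − 3k)(−9k − 6n − 2)    [combine like terms]
= (72k + 72k^2 + 171n + 171kn + 162 + 162k − 42k^2 − 42k^3 + 93kn + 93k^2n + 30n^2 + 30kn^2)(−9k − 6n − 2)    [distributive law]
= (234k + 30k^2 + 171n + 264kn + 162 − 42k^3 + 93k^2n + 30n^2 + 30kn^2)(−9k − 6n − 2)    [combine like terms]
= −2106k^2 − 1404kn − 468k − 270k^3 − 180k^2n − 60k^2 − 1539kn − 1026n^2 − 342n − 2376k^2n − 1584kn^2 − 528kn − 1458k − 972n − 324 + 378k^4 + 252k^3n + 84k^3 − 837k^3n − 558k^2n^2 − 186k^2n − 270kn^2 − 180n^3 − 60n^2 − 270k^2n^2 − 180kn^3 − 60kn^2    [distributive law]
= −2166k^2 − 3471kn − 1926k − 186k^3 − 2742k^2n − 1086n^2 − 1314n − 1914kn^2 − 324 + 378k^4 − 585k^3n − 828k^2n^2 − 180n^3 − 180kn^3    [combine like terms]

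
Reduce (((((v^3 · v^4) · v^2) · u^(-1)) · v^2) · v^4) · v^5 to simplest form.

(((((v^3 · v^4) · v^2) · u^(-1)) · v^2) · v^4) · v^5
= ((((v^7 · v^2) · u^(-1)) · v^2) · v^4) · v^5    [product of powers]
= (((v^9 · u^(-1)) · v^2) · v^4) · v^5    [product of powers]
= u^(-1)·v^20    [product of powers]

u^(-1)·v^20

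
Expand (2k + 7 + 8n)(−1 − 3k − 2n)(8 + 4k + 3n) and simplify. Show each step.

(2k + 7 + 8n)(−1 − 3k − 2n)(8 + 4k + 3n)
= (−2k − 6k^2 − 4kn − 7 − 21k − 14n − 8n − 24kn − 16n^2)(8 + 4k + 3n)    [distributive law]
= (−23k − 6k^2 − 28kn − 7 − 22n − 16n^2)(8 + 4k + 3n)    [combine like terms]
= −184k − 92k^2 − 69kn − 48k^2 − 24k^3 − 18k^2n − 224kn − 112k^2n − 84kn^2 − 56 − 28k − 21n − 176n − 88kn − 66n^2 − 128n^2 − 64kn^2 − 48n^3    [distributive law]
= −212k − 140k^2 − 381kn − 24k^3 − 130k^2n − 148kn^2 − 56 − 197n − 194n^2 − 48n^3    [combine like terms]

−212k − 140k^2 − 381kn − 24k^3 − 130k^2n − 148kn^2 − 56 − 197n − 194n^2 − 48n^3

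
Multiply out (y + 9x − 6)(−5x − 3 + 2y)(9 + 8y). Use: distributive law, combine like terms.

141xy + 104xy² + 9y − 102y² + 16y³ − 405x² − 360x²y + 27x + 162

(y + 9x − 6)(−5x − 3 + 2y)(9 + 8y)
= (−5xy − 3y + 2y² − 45x² − 27x + 18xy + 30x + 18 − 12y)(9 + 8y)    [distributive law]
= (13xy − 15y + 2y² − 45x² + 3x + 18)(9 + 8y)    [combine like terms]
= 117xy + 104xy² − 135y − 120y² + 18y² + 16y³ − 405x² − 360x²y + 27x + 24xy + 162 + 144y    [distributive law]
= 141xy + 104xy² + 9y − 102y² + 16y³ − 405x² − 360x²y + 27x + 162    [combine like terms]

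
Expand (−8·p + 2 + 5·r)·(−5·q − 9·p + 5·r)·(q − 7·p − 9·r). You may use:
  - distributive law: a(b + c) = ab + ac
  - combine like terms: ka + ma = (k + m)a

40·p·q² − 208·p²·q − 270·p·q·r − 504·p³ − 53·p²·r + 590·p·r² − 10·q² + 52·p·q + 100·q·r + 126·p² + 92·p·r − 90·r² − 25·q²·r + 250·q·r² − 225·r³

(−8·p + 2 + 5·r)·(−5·q − 9·p + 5·r)·(q − 7·p − 9·r)
= (40·p·q + 72·p² − 40·p·r − 10·q − 18·p + 10·r − 25·q·r − 45·p·r + 25·r²)·(q − 7·p − 9·r)    [distributive law]
= (40·p·q + 72·p² − 85·p·r − 10·q − 18·p + 10·r − 25·q·r + 25·r²)·(q − 7·p − 9·r)    [combine like terms]
= 40·p·q² − 280·p²·q − 360·p·q·r + 72·p²·q − 504·p³ − 648·p²·r − 85·p·q·r + 595·p²·r + 765·p·r² − 10·q² + 70·p·q + 90·q·r − 18·p·q + 126·p² + 162·p·r + 10·q·r − 70·p·r − 90·r² − 25·q²·r + 175·p·q·r + 225·q·r² + 25·q·r² − 175·p·r² − 225·r³    [distributive law]
= 40·p·q² − 208·p²·q − 270·p·q·r − 504·p³ − 53·p²·r + 590·p·r² − 10·q² + 52·p·q + 100·q·r + 126·p² + 92·p·r − 90·r² − 25·q²·r + 250·q·r² − 225·r³    [combine like terms]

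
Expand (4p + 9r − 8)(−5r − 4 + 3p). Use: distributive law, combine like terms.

(4p + 9r − 8)(−5r − 4 + 3p)
= −20pr − 16p + 12p^2 − 45r^2 − 36r + 27pr + 40r + 32 − 24p    [distributive law]
= 7pr − 40p + 12p^2 − 45r^2 + 4r + 32    [combine like terms]

7pr − 40p + 12p^2 − 45r^2 + 4r + 32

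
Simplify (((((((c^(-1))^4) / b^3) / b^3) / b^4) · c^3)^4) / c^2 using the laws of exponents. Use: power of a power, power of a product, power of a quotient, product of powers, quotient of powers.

(((((((c^(-1))^4) / b^3) / b^3) / b^4) · c^3)^4) / c^2
= (((((((c^(-1))^4) / b^3) / b^3) / b^4)^4) · ((c^3)^4)) / c^2    [power of a product]
= (((((((c^(-1))^4) / b^3) / b^3)^4) / ((b^4)^4)) · ((c^3)^4)) / c^2    [power of a quotient]
= (((((((c^(-1))^4) / b^3)^4) / ((b^3)^4)) / ((b^4)^4)) · ((c^3)^4)) / c^2    [power of a quotient]
= (((((((c^(-1))^4)^4) / ((b^3)^4)) / ((b^3)^4)) / ((b^4)^4)) · ((c^3)^4)) / c^2    [power of a quotient]
= ((((((c^(-1))^16) / ((b^3)^4)) / ((b^3)^4)) / ((b^4)^4)) · ((c^3)^4)) / c^2    [power of a power]
= ((((c^(-16) / ((b^3)^4)) / ((b^3)^4)) / ((b^4)^4)) · ((c^3)^4)) / c^2    [power of a power]
= ((((c^(-16) / b^12) / ((b^3)^4)) / ((b^4)^4)) · ((c^3)^4)) / c^2    [power of a power]
= ((((c^(-16) / b^12) / b^12) / ((b^4)^4)) · ((c^3)^4)) / c^2    [power of a power]
= ((((c^(-16) / b^12) / b^12) / b^16) · ((c^3)^4)) / c^2    [power of a power]
= ((((c^(-16) / b^12) / b^12) / b^16) · c^12) / c^2    [power of a power]
= b^(-40)c^(-6)    [quotient of powers; product of powers]

b^(-40)c^(-6)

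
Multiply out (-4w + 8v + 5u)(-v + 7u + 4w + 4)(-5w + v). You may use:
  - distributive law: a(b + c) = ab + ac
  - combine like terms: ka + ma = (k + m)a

-196vw^2 + 76v^2w + 40uw^2 - 263uvw + 80w^3 + 80w^2 - 176vw - 8v^3 + 51uv^2 + 32v^2 - 175u^2w + 35u^2v - 100uw + 20uv

(-4w + 8v + 5u)(-v + 7u + 4w + 4)(-5w + v)
= (4vw - 28uw - 16w^2 - 16w - 8v^2 + 56uv + 32vw + 32v - 5uv + 35u^2 + 20uw + 20u)(-5w + v)    [distributive law]
= (36vw - 8uw - 16w^2 - 16w - 8v^2 + 51uv + 32v + 35u^2 + 20u)(-5w + v)    [combine like terms]
= -180vw^2 + 36v^2w + 40uw^2 - 8uvw + 80w^3 - 16vw^2 + 80w^2 - 16vw + 40v^2w - 8v^3 - 255uvw + 51uv^2 - 160vw + 32v^2 - 175u^2w + 35u^2v - 100uw + 20uv    [distributive law]
= -196vw^2 + 76v^2w + 40uw^2 - 263uvw + 80w^3 + 80w^2 - 176vw - 8v^3 + 51uv^2 + 32v^2 - 175u^2w + 35u^2v - 100uw + 20uv    [combine like terms]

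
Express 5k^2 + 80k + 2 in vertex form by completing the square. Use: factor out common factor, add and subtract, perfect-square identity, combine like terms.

5k^2 + 80k + 2
= 5(k^2 + 16k) + 2    [factor out 5 from the k-terms]
= 5(k^2 + 16k + 64 − 64) + 2    [add and subtract 64 inside the bracket]
= 5(k + 8)^2 − 320 + 2    [perfect-square identity]
= 5(k + 8)^2 − 318    [combine constants]

5(k + 8)^2 − 318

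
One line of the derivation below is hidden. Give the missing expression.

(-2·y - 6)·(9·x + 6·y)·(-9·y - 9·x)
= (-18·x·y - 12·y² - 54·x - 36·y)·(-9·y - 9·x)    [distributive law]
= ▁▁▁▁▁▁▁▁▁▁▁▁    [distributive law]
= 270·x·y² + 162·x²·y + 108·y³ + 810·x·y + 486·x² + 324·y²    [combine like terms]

After distributive law, the bracketed line is:

162·x·y² + 162·x²·y + 108·y³ + 108·x·y² + 486·x·y + 486·x² + 324·y² + 324·x·y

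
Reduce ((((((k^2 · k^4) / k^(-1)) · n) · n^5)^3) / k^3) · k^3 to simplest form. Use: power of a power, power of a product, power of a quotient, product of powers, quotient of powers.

k^21·n^18

((((((k^2 · k^4) / k^(-1)) · n) · n^5)^3) / k^3) · k^3
= ((((((k^2 · k^4) / k^(-1)) · n)^3) · ((n^5)^3)) / k^3) · k^3    [power of a product]
= ((((((k^2 · k^4) / k^(-1))^3) · (n^3)) · ((n^5)^3)) / k^3) · k^3    [power of a product]
= ((((((k^2 · k^4)^3) / ((k^(-1))^3)) · (n^3)) · ((n^5)^3)) / k^3) · k^3    [power of a quotient]
= (((((((k^2)^3) · ((k^4)^3)) / ((k^(-1))^3)) · (n^3)) · ((n^5)^3)) / k^3) · k^3    [power of a product]
= (((((k^6 · ((k^4)^3)) / ((k^(-1))^3)) · (n^3)) · ((n^5)^3)) / k^3) · k^3    [power of a power]
= (((((k^6 · k^12) / ((k^(-1))^3)) · (n^3)) · ((n^5)^3)) / k^3) · k^3    [power of a power]
= ((((k^18 / ((k^(-1))^3)) · (n^3)) · ((n^5)^3)) / k^3) · k^3    [product of powers]
= ((((k^18 / k^(-3)) · (n^3)) · ((n^5)^3)) / k^3) · k^3    [power of a power]
= (((k^21 · (n^3)) · ((n^5)^3)) / k^3) · k^3    [quotient of powers]
= (((k^21 · n^3) · n^15) / k^3) · k^3    [power of a power]
= k^21·n^18    [quotient of powers; product of powers]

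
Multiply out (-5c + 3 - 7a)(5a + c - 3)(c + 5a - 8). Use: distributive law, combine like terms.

-57ac^2 - 195a^2c + 382ac - 5c^3 + 58c^2 - 153c + 460a^2 - 333a + 72 - 175a^3

(-5c + 3 - 7a)(5a + c - 3)(c + 5a - 8)
= (-25ac - 5c^2 + 15c + 15a + 3c - 9 - 35a^2 - 7ac + 21a)(c + 5a - 8)    [distributive law]
= (-32ac - 5c^2 + 18c + 36a - 9 - 35a^2)(c + 5a - 8)    [combine like terms]
= -32ac^2 - 160a^2c + 256ac - 5c^3 - 25ac^2 + 40c^2 + 18c^2 + 90ac - 144c + 36ac + 180a^2 - 288a - 9c - 45a + 72 - 35a^2c - 175a^3 + 280a^2    [distributive law]
= -57ac^2 - 195a^2c + 382ac - 5c^3 + 58c^2 - 153c + 460a^2 - 333a + 72 - 175a^3    [combine like terms]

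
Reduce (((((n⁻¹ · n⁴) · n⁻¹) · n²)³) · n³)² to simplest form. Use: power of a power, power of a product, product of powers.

n³⁰

(((((n⁻¹ · n⁴) · n⁻¹) · n²)³) · n³)²
= (((((n⁻¹ · n⁴) · n⁻¹) · n²)³)²) · ((n³)²)    [power of a product]
= ((((n⁻¹ · n⁴) · n⁻¹) · n²)⁶) · ((n³)²)    [power of a power]
= ((((n⁻¹ · n⁴) · n⁻¹)⁶) · ((n²)⁶)) · ((n³)²)    [power of a product]
= ((((n⁻¹ · n⁴)⁶) · ((n⁻¹)⁶)) · ((n²)⁶)) · ((n³)²)    [power of a product]
= (((((n⁻¹)⁶) · ((n⁴)⁶)) · ((n⁻¹)⁶)) · ((n²)⁶)) · ((n³)²)    [power of a product]
= (((n⁻⁶ · ((n⁴)⁶)) · ((n⁻¹)⁶)) · ((n²)⁶)) · ((n³)²)    [power of a power]
= (((n⁻⁶ · n²⁴) · ((n⁻¹)⁶)) · ((n²)⁶)) · ((n³)²)    [power of a power]
= ((n¹⁸ · ((n⁻¹)⁶)) · ((n²)⁶)) · ((n³)²)    [product of powers]
= ((n¹⁸ · n⁻⁶) · ((n²)⁶)) · ((n³)²)    [power of a power]
= (n¹² · ((n²)⁶)) · ((n³)²)    [product of powers]
= (n¹² · n¹²) · ((n³)²)    [power of a power]
= n²⁴ · ((n³)²)    [product of powers]
= n²⁴ · n⁶    [power of a power]
= n³⁰    [product of powers]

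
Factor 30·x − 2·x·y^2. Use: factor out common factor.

30·x − 2·x·y^2
= 2(15·x − x·y^2)    [factor out 2]
= 2·x(15 − y^2)    [factor out x]

2·x(15 − y^2)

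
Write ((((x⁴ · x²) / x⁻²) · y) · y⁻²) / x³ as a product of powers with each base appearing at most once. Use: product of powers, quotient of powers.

x⁵·y⁻¹

((((x⁴ · x²) / x⁻²) · y) · y⁻²) / x³
= (((x⁶ / x⁻²) · y) · y⁻²) / x³    [product of powers]
= ((x⁸ · y) · y⁻²) / x³    [quotient of powers]
= x⁵·y⁻¹    [quotient of powers; product of powers]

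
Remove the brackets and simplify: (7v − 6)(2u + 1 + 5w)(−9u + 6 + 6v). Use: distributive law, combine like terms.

−126u²v − 51uv + 84uv² + 6v + 42v² − 315uvw + 30vw + 210v²w + 108u² − 18u − 36 + 270uw − 180w

(7v − 6)(2u + 1 + 5w)(−9u + 6 + 6v)
= (14uv + 7v + 35vw − 12u − 6 − 30w)(−9u + 6 + 6v)    [distributive law]
= −126u²v + 84uv + 84uv² − 63uv + 42v + 42v² − 315uvw + 210vw + 210v²w + 108u² − 72u − 72uv + 54u − 36 − 36v + 270uw − 180w − 180vw    [distributive law]
= −126u²v − 51uv + 84uv² + 6v + 42v² − 315uvw + 30vw + 210v²w + 108u² − 18u − 36 + 270uw − 180w    [combine like terms]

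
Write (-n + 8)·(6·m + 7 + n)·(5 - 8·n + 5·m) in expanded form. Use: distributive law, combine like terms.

-409·m·n + 43·m·n² - 30·m²·n - 443·n - 13·n² + 8·n³ + 520·m + 240·m² + 280

(-n + 8)·(6·m + 7 + n)·(5 - 8·n + 5·m)
= (-6·m·n - 7·n - n² + 48·m + 56 + 8·n)·(5 - 8·n + 5·m)    [distributive law]
= (-6·m·n + n - n² + 48·m + 56)·(5 - 8·n + 5·m)    [combine like terms]
= -30·m·n + 48·m·n² - 30·m²·n + 5·n - 8·n² + 5·m·n - 5·n² + 8·n³ - 5·m·n² + 240·m - 384·m·n + 240·m² + 280 - 448·n + 280·m    [distributive law]
= -409·m·n + 43·m·n² - 30·m²·n - 443·n - 13·n² + 8·n³ + 520·m + 240·m² + 280    [combine like terms]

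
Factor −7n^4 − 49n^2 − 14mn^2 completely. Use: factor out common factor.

7n^2(−n^2 − 7 − 2m)

−7n^4 − 49n^2 − 14mn^2
= 7(−n^4 − 7n^2 − 2mn^2)    [factor out 7]
= 7n^2(−n^2 − 7 − 2m)    [factor out n^2]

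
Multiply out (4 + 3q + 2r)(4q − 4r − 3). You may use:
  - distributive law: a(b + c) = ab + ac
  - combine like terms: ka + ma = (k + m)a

7q − 22r − 12 + 12q² − 4qr − 8r²

(4 + 3q + 2r)(4q − 4r − 3)
= 16q − 16r − 12 + 12q² − 12qr − 9q + 8qr − 8r² − 6r    [distributive law]
= 7q − 22r − 12 + 12q² − 4qr − 8r²    [combine like terms]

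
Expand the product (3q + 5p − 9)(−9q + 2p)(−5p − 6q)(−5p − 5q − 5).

−2520p²q² − 2655pq³ + 2070pq² − 810q⁴ + 1620q³ − 425p³q + 360p²q + 250p⁴ − 200p³ + 1485pq + 2430q² − 450p²

(3q + 5p − 9)(−9q + 2p)(−5p − 6q)(−5p − 5q − 5)
= (−27q² + 6pq − 45pq + 10p² + 81q − 18p)(−5p − 6q)(−5p − 5q − 5)    [distributive law]
= (−27q² − 39pq + 10p² + 81q − 18p)(−5p − 6q)(−5p − 5q − 5)    [combine like terms]
= (135pq² + 162q³ + 195p²q + 234pq² − 50p³ − 60p²q − 405pq − 486q² + 90p² + 108pq)(−5p − 5q − 5)    [distributive law]
= (369pq² + 162q³ + 135p²q − 50p³ − 297pq − 486q² + 90p²)(−5p − 5q − 5)    [combine like terms]
= −1845p²q² − 1845pq³ − 1845pq² − 810pq³ − 810q⁴ − 810q³ − 675p³q − 675p²q² − 675p²q + 250p⁴ + 250p³q + 250p³ + 1485p²q + 1485pq² + 1485pq + 2430pq² + 2430q³ + 2430q² − 450p³ − 450p²q − 450p²    [distributive law]
= −2520p²q² − 2655pq³ + 2070pq² − 810q⁴ + 1620q³ − 425p³q + 360p²q + 250p⁴ − 200p³ + 1485pq + 2430q² − 450p²    [combine like terms]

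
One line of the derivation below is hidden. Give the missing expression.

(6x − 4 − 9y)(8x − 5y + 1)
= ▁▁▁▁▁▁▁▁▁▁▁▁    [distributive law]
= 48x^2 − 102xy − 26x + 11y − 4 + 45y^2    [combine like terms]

By distributive law:

48x^2 − 30xy + 6x − 32x + 20y − 4 − 72xy + 45y^2 − 9y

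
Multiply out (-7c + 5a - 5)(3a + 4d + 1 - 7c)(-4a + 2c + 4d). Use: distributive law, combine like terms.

(-7c + 5a - 5)(3a + 4d + 1 - 7c)(-4a + 2c + 4d)
= (-21ac - 28cd - 7c + 49c^2 + 15a^2 + 20ad + 5a - 35ac - 15a - 20d - 5 + 35c)(-4a + 2c + 4d)    [distributive law]
= (-56ac - 28cd + 28c + 49c^2 + 15a^2 + 20ad - 10a - 20d - 5)(-4a + 2c + 4d)    [combine like terms]
= 224a^2c - 112ac^2 - 224acd + 112acd - 56c^2d - 112cd^2 - 112ac + 56c^2 + 112cd - 196ac^2 + 98c^3 + 196c^2d - 60a^3 + 30a^2c + 60a^2d - 80a^2d + 40acd + 80ad^2 + 40a^2 - 20ac - 40ad + 80ad - 40cd - 80d^2 + 20a - 10c - 20d    [distributive law]
= 254a^2c - 308ac^2 - 72acd + 140c^2d - 112cd^2 - 132ac + 56c^2 + 72cd + 98c^3 - 60a^3 - 20a^2d + 80ad^2 + 40a^2 + 40ad - 80d^2 + 20a - 10c - 20d    [combine like terms]

254a^2c - 308ac^2 - 72acd + 140c^2d - 112cd^2 - 132ac + 56c^2 + 72cd + 98c^3 - 60a^3 - 20a^2d + 80ad^2 + 40a^2 + 40ad - 80d^2 + 20a - 10c - 20d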